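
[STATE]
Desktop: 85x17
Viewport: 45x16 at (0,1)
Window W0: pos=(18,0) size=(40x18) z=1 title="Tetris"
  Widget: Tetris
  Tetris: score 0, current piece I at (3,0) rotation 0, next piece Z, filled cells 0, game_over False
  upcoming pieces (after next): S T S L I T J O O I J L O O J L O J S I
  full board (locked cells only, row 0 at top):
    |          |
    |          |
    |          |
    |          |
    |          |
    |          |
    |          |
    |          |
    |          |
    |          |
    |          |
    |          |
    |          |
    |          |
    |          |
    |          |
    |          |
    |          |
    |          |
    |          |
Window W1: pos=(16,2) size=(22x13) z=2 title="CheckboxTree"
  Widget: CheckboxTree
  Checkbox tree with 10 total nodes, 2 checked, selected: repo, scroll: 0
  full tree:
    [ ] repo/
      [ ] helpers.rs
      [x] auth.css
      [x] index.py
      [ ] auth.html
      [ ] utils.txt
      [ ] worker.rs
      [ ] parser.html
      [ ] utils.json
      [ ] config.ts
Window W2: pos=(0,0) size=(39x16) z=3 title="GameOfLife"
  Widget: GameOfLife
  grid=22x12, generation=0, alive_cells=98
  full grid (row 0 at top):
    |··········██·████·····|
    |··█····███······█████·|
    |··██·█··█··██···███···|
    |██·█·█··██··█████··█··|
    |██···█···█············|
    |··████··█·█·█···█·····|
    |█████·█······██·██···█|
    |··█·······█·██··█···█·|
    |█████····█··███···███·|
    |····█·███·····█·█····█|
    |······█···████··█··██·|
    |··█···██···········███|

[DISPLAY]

┃ GameOfLife                          ┃      
┠─────────────────────────────────────┨──────
┃Gen: 0                               ┃      
┃··········██·████·····               ┃      
┃··█····███······█████·               ┃      
┃··██·█··█··██···███···               ┃      
┃██·█·█··██··█████··█··               ┃      
┃██···█···█············               ┃      
┃··████··█·█·█···█·····               ┃      
┃█████·█······██·██···█               ┃      
┃··█·······█·██··█···█·               ┃      
┃█████····█··███···███·               ┃      
┃····█·███·····█·█····█               ┃      
┃······█···████··█··██·               ┃      
┗━━━━━━━━━━━━━━━━━━━━━━━━━━━━━━━━━━━━━┛      
                  ┃          │               


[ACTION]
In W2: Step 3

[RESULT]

┃ GameOfLife                          ┃      
┠─────────────────────────────────────┨──────
┃Gen: 3                               ┃      
┃·············██···█·█·               ┃      
┃··███··█·····██·····█·               ┃      
┃··███·█··········█·██·               ┃      
┃····██················               ┃      
┃·····█······█·········               ┃      
┃·····█···█████········               ┃      
┃····█····█····█··█····               ┃      
┃···███··········█·····               ┃      
┃·██·█·█···██··········               ┃      
┃·██·█············█····               ┃      
┃·····██·····██··█···█·               ┃      
┗━━━━━━━━━━━━━━━━━━━━━━━━━━━━━━━━━━━━━┛      
                  ┃          │               


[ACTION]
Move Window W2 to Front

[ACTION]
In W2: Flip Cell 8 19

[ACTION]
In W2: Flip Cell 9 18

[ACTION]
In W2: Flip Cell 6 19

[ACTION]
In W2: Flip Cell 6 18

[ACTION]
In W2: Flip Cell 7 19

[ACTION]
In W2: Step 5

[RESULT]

┃ GameOfLife                          ┃      
┠─────────────────────────────────────┨──────
┃Gen: 8                               ┃      
┃···██········██····██·               ┃      
┃··█··█·······██···█··█               ┃      
┃··█·██·············█·█               ┃      
┃···█··██··········████               ┃      
┃·······█··█······█··█·               ┃      
┃···█···████··██·█··█··               ┃      
┃··█···█·███···██·█····               ┃      
┃··█·······█···██······               ┃      
┃·█··█·····██████······               ┃      
┃·███······██·█··██····               ┃      
┃··█········█·█···██···               ┃      
┗━━━━━━━━━━━━━━━━━━━━━━━━━━━━━━━━━━━━━┛      
                  ┃          │               


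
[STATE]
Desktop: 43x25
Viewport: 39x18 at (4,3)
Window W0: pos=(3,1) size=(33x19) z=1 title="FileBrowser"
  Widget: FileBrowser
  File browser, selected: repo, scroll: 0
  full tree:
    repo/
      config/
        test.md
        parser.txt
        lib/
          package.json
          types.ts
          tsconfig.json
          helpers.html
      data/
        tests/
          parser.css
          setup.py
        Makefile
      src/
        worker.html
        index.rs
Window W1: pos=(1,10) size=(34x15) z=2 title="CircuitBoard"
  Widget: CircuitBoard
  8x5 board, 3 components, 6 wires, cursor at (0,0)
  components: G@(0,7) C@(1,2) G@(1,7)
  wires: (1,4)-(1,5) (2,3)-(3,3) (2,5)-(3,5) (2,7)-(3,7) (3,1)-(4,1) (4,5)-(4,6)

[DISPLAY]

───────────────────────────────┨       
> [-] repo/                    ┃       
    [+] config/                ┃       
    [+] data/                  ┃       
    [+] src/                   ┃       
                               ┃       
                               ┃       
━━━━━━━━━━━━━━━━━━━━━━━━━━━━━━┓┃       
ircuitBoard                   ┃┃       
──────────────────────────────┨┃       
 0 1 2 3 4 5 6 7              ┃┃       
 [.]                          ┃┃       
                              ┃┃       
          C       · ─ ·       ┃┃       
                              ┃┃       
              ·       ·       ┃┃       
              │       │       ┃┛       
      ·       ·       ·       ┃        


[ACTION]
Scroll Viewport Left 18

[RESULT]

   ┠───────────────────────────────┨   
   ┃> [-] repo/                    ┃   
   ┃    [+] config/                ┃   
   ┃    [+] data/                  ┃   
   ┃    [+] src/                   ┃   
   ┃                               ┃   
   ┃                               ┃   
 ┏━━━━━━━━━━━━━━━━━━━━━━━━━━━━━━━━┓┃   
 ┃ CircuitBoard                   ┃┃   
 ┠────────────────────────────────┨┃   
 ┃   0 1 2 3 4 5 6 7              ┃┃   
 ┃0  [.]                          ┃┃   
 ┃                                ┃┃   
 ┃1           C       · ─ ·       ┃┃   
 ┃                                ┃┃   
 ┃2               ·       ·       ┃┃   
 ┃                │       │       ┃┛   
 ┃3       ·       ·       ·       ┃    


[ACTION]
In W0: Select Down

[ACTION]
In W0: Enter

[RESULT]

   ┠───────────────────────────────┨   
   ┃  [-] repo/                    ┃   
   ┃  > [-] config/                ┃   
   ┃      test.md                  ┃   
   ┃      parser.txt               ┃   
   ┃      [+] lib/                 ┃   
   ┃    [+] data/                  ┃   
 ┏━━━━━━━━━━━━━━━━━━━━━━━━━━━━━━━━┓┃   
 ┃ CircuitBoard                   ┃┃   
 ┠────────────────────────────────┨┃   
 ┃   0 1 2 3 4 5 6 7              ┃┃   
 ┃0  [.]                          ┃┃   
 ┃                                ┃┃   
 ┃1           C       · ─ ·       ┃┃   
 ┃                                ┃┃   
 ┃2               ·       ·       ┃┃   
 ┃                │       │       ┃┛   
 ┃3       ·       ·       ·       ┃    


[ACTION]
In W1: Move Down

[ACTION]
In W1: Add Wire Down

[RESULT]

   ┠───────────────────────────────┨   
   ┃  [-] repo/                    ┃   
   ┃  > [-] config/                ┃   
   ┃      test.md                  ┃   
   ┃      parser.txt               ┃   
   ┃      [+] lib/                 ┃   
   ┃    [+] data/                  ┃   
 ┏━━━━━━━━━━━━━━━━━━━━━━━━━━━━━━━━┓┃   
 ┃ CircuitBoard                   ┃┃   
 ┠────────────────────────────────┨┃   
 ┃   0 1 2 3 4 5 6 7              ┃┃   
 ┃0                               ┃┃   
 ┃                                ┃┃   
 ┃1  [.]      C       · ─ ·       ┃┃   
 ┃    │                           ┃┃   
 ┃2   ·           ·       ·       ┃┃   
 ┃                │       │       ┃┛   
 ┃3       ·       ·       ·       ┃    


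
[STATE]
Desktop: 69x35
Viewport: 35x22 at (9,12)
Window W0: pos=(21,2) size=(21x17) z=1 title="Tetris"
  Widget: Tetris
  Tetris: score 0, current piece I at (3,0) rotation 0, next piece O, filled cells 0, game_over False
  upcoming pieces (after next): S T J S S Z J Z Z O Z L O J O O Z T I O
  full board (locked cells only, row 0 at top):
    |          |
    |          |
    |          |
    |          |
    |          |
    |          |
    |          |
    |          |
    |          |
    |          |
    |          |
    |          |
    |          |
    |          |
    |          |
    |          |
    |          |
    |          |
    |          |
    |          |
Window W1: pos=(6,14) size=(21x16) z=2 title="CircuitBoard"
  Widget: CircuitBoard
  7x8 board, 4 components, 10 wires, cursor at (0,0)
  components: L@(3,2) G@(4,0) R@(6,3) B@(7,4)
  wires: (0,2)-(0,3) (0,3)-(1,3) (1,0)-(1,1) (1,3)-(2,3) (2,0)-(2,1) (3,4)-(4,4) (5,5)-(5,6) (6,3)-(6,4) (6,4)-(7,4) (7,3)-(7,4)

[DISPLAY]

            ┃          │0       ┃  
            ┃          │        ┃  
━━━━━━━━━━━━━━━━━┓     │        ┃  
ircuitBoard      ┃     │        ┃  
─────────────────┨     │        ┃  
 0 1 2 3 4 5 6   ┃     │        ┃  
 [.]      · ─ ·  ┃━━━━━━━━━━━━━━┛  
              │  ┃                 
  · ─ ·       ·  ┃                 
              │  ┃                 
  · ─ ·       ·  ┃                 
                 ┃                 
          L      ┃                 
                 ┃                 
  G              ┃                 
                 ┃                 
                 ┃                 
━━━━━━━━━━━━━━━━━┛                 
                                   
                                   
                                   
                                   


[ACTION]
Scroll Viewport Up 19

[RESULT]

                                   
                                   
            ┏━━━━━━━━━━━━━━━━━━━┓  
            ┃ Tetris            ┃  
            ┠───────────────────┨  
            ┃          │Next:   ┃  
            ┃          │▓▓      ┃  
            ┃          │▓▓      ┃  
            ┃          │        ┃  
            ┃          │        ┃  
            ┃          │        ┃  
            ┃          │Score:  ┃  
            ┃          │0       ┃  
            ┃          │        ┃  
━━━━━━━━━━━━━━━━━┓     │        ┃  
ircuitBoard      ┃     │        ┃  
─────────────────┨     │        ┃  
 0 1 2 3 4 5 6   ┃     │        ┃  
 [.]      · ─ ·  ┃━━━━━━━━━━━━━━┛  
              │  ┃                 
  · ─ ·       ·  ┃                 
              │  ┃                 


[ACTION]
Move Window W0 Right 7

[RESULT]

                                   
                                   
                   ┏━━━━━━━━━━━━━━━
                   ┃ Tetris        
                   ┠───────────────
                   ┃          │Next
                   ┃          │▓▓  
                   ┃          │▓▓  
                   ┃          │    
                   ┃          │    
                   ┃          │    
                   ┃          │Scor
                   ┃          │0   
                   ┃          │    
━━━━━━━━━━━━━━━━━┓ ┃          │    
ircuitBoard      ┃ ┃          │    
─────────────────┨ ┃          │    
 0 1 2 3 4 5 6   ┃ ┃          │    
 [.]      · ─ ·  ┃ ┗━━━━━━━━━━━━━━━
              │  ┃                 
  · ─ ·       ·  ┃                 
              │  ┃                 


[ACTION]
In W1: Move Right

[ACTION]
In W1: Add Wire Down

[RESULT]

                                   
                                   
                   ┏━━━━━━━━━━━━━━━
                   ┃ Tetris        
                   ┠───────────────
                   ┃          │Next
                   ┃          │▓▓  
                   ┃          │▓▓  
                   ┃          │    
                   ┃          │    
                   ┃          │    
                   ┃          │Scor
                   ┃          │0   
                   ┃          │    
━━━━━━━━━━━━━━━━━┓ ┃          │    
ircuitBoard      ┃ ┃          │    
─────────────────┨ ┃          │    
 0 1 2 3 4 5 6   ┃ ┃          │    
     [.]  · ─ ·  ┃ ┗━━━━━━━━━━━━━━━
      │       │  ┃                 
  · ─ ·       ·  ┃                 
              │  ┃                 


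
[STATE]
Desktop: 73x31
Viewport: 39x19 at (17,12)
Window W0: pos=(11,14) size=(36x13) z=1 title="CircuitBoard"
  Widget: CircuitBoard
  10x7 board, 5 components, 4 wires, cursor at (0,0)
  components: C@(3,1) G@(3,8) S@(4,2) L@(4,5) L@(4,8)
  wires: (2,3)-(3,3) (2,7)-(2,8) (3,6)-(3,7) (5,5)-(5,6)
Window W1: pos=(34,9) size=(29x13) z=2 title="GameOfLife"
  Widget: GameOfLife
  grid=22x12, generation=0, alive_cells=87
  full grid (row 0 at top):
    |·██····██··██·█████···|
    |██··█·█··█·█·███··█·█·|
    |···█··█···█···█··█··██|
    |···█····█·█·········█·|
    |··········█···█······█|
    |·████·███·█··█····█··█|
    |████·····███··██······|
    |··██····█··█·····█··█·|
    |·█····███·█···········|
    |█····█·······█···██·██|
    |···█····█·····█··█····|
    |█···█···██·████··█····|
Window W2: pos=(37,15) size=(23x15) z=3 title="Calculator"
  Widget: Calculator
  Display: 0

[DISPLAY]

                 ┃Gen: 0               
                 ┃···█··█···█···█··█··█
━━━━━━━━━━━━━━━━━┃···█····█·█·········█
uitBoard         ┃··┏━━━━━━━━━━━━━━━━━━
─────────────────┃·█┃ Calculator       
1 2 3 4 5 6 7 8 9┃██┠──────────────────
]                ┃··┃                  
                 ┃·█┃┌───┬───┬───┬───┐ 
                 ┃█·┃│ 7 │ 8 │ 9 │ ÷ │ 
                 ┗━━┃├───┼───┼───┼───┤ 
           ·        ┃│ 4 │ 5 │ 6 │ × │ 
           │        ┃├───┼───┼───┼───┤ 
   C       ·        ┃│ 1 │ 2 │ 3 │ - │ 
                    ┃├───┼───┼───┼───┤ 
━━━━━━━━━━━━━━━━━━━━┃│ 0 │ . │ = │ + │ 
                    ┃├───┼───┼───┼───┤ 
                    ┃│ C │ MC│ MR│ M+│ 
                    ┗━━━━━━━━━━━━━━━━━━
                                       


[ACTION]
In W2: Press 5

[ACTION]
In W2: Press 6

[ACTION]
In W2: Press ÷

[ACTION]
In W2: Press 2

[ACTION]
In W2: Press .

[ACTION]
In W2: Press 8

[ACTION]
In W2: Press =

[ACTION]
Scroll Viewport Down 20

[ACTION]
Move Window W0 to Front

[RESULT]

                 ┃Gen: 0               
                 ┃···█··█···█···█··█··█
━━━━━━━━━━━━━━━━━━━━━━━━━━━━━┓········█
uitBoard                     ┃━━━━━━━━━
─────────────────────────────┨or       
1 2 3 4 5 6 7 8 9            ┃─────────
]                            ┃         
                             ┃───┬───┐ 
                             ┃ 9 │ ÷ │ 
                             ┃───┼───┤ 
           ·               · ┃ 6 │ × │ 
           │                 ┃───┼───┤ 
   C       ·           · ─ · ┃ 3 │ - │ 
                             ┃───┼───┤ 
━━━━━━━━━━━━━━━━━━━━━━━━━━━━━┛ = │ + │ 
                    ┃├───┼───┼───┼───┤ 
                    ┃│ C │ MC│ MR│ M+│ 
                    ┗━━━━━━━━━━━━━━━━━━
                                       


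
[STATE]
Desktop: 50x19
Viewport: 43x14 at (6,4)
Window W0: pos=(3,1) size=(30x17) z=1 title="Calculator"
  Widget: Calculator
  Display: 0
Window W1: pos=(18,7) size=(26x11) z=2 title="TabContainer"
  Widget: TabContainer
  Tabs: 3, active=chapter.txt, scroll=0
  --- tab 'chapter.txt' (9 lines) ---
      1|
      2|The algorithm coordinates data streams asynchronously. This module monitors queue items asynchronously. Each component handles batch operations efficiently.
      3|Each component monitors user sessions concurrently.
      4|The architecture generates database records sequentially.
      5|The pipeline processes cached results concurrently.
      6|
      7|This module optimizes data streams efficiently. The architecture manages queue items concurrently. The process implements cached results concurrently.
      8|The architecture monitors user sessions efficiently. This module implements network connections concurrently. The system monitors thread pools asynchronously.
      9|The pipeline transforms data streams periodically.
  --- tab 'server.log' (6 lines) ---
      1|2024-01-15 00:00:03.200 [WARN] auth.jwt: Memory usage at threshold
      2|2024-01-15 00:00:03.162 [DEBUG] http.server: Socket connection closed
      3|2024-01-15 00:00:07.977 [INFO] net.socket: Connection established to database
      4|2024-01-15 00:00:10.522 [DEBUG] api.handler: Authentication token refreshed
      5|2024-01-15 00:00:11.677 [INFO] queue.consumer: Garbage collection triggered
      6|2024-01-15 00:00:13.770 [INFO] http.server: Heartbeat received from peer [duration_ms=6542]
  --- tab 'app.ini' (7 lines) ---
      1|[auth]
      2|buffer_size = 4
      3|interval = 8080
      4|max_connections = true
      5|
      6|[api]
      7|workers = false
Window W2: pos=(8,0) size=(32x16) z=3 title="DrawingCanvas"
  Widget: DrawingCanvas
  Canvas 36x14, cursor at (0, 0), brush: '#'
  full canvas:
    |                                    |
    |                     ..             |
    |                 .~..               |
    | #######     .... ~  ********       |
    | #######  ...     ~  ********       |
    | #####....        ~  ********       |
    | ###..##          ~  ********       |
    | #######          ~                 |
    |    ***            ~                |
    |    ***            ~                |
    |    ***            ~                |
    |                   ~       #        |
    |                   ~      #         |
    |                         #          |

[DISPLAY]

  ┃                     ..       ┃         
──┃                 .~..         ┃         
7 ┃ #######     .... ~  ******** ┃         
──┃ #######  ...     ~  ******** ┃━━━┓     
4 ┃ #####....        ~  ******** ┃   ┃     
──┃ ###..##          ~  ******** ┃───┨     
1 ┃ #######          ~           ┃.lo┃     
──┃    ***            ~          ┃───┃     
0 ┃    ***            ~          ┃   ┃     
──┃    ***            ~          ┃ate┃     
C ┃                   ~       #  ┃rs ┃     
──┗━━━━━━━━━━━━━━━━━━━━━━━━━━━━━━┛rat┃     
            ┃The pipeline processes c┃     
━━━━━━━━━━━━┗━━━━━━━━━━━━━━━━━━━━━━━━┛     


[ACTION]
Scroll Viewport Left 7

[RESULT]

   ┃    ┃                     ..       ┃   
   ┃┌───┃                 .~..         ┃   
   ┃│ 7 ┃ #######     .... ~  ******** ┃   
   ┃├───┃ #######  ...     ~  ******** ┃━━━
   ┃│ 4 ┃ #####....        ~  ******** ┃   
   ┃├───┃ ###..##          ~  ******** ┃───
   ┃│ 1 ┃ #######          ~           ┃.lo
   ┃├───┃    ***            ~          ┃───
   ┃│ 0 ┃    ***            ~          ┃   
   ┃├───┃    ***            ~          ┃ate
   ┃│ C ┃                   ~       #  ┃rs 
   ┃└───┗━━━━━━━━━━━━━━━━━━━━━━━━━━━━━━┛rat
   ┃              ┃The pipeline processes c
   ┗━━━━━━━━━━━━━━┗━━━━━━━━━━━━━━━━━━━━━━━━


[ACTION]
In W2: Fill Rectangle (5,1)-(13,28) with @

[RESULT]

   ┃    ┃                     ..       ┃   
   ┃┌───┃                 .~..         ┃   
   ┃│ 7 ┃ #######     .... ~  ******** ┃   
   ┃├───┃ #######  ...     ~  ******** ┃━━━
   ┃│ 4 ┃ @@@@@@@@@@@@@@@@@@@@@@@@@@@@ ┃   
   ┃├───┃ @@@@@@@@@@@@@@@@@@@@@@@@@@@@ ┃───
   ┃│ 1 ┃ @@@@@@@@@@@@@@@@@@@@@@@@@@@@ ┃.lo
   ┃├───┃ @@@@@@@@@@@@@@@@@@@@@@@@@@@@ ┃───
   ┃│ 0 ┃ @@@@@@@@@@@@@@@@@@@@@@@@@@@@ ┃   
   ┃├───┃ @@@@@@@@@@@@@@@@@@@@@@@@@@@@ ┃ate
   ┃│ C ┃ @@@@@@@@@@@@@@@@@@@@@@@@@@@@ ┃rs 
   ┃└───┗━━━━━━━━━━━━━━━━━━━━━━━━━━━━━━┛rat
   ┃              ┃The pipeline processes c
   ┗━━━━━━━━━━━━━━┗━━━━━━━━━━━━━━━━━━━━━━━━


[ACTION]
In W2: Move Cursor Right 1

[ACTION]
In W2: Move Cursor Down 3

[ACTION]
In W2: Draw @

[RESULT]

   ┃    ┃                     ..       ┃   
   ┃┌───┃                 .~..         ┃   
   ┃│ 7 ┃ @######     .... ~  ******** ┃   
   ┃├───┃ #######  ...     ~  ******** ┃━━━
   ┃│ 4 ┃ @@@@@@@@@@@@@@@@@@@@@@@@@@@@ ┃   
   ┃├───┃ @@@@@@@@@@@@@@@@@@@@@@@@@@@@ ┃───
   ┃│ 1 ┃ @@@@@@@@@@@@@@@@@@@@@@@@@@@@ ┃.lo
   ┃├───┃ @@@@@@@@@@@@@@@@@@@@@@@@@@@@ ┃───
   ┃│ 0 ┃ @@@@@@@@@@@@@@@@@@@@@@@@@@@@ ┃   
   ┃├───┃ @@@@@@@@@@@@@@@@@@@@@@@@@@@@ ┃ate
   ┃│ C ┃ @@@@@@@@@@@@@@@@@@@@@@@@@@@@ ┃rs 
   ┃└───┗━━━━━━━━━━━━━━━━━━━━━━━━━━━━━━┛rat
   ┃              ┃The pipeline processes c
   ┗━━━━━━━━━━━━━━┗━━━━━━━━━━━━━━━━━━━━━━━━


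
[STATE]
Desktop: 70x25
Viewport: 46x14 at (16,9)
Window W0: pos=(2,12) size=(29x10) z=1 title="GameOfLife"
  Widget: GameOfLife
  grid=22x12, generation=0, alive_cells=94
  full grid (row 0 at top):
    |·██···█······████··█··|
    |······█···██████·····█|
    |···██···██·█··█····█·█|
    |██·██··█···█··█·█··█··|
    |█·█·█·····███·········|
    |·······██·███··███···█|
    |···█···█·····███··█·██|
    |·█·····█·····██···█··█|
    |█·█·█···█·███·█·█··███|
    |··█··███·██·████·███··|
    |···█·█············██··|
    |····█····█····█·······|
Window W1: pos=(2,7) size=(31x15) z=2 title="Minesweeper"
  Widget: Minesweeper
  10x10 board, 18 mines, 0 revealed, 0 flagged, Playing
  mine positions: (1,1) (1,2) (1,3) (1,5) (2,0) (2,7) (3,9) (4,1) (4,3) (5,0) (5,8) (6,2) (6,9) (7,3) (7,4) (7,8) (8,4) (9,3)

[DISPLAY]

────────────────┨                             
                ┃                             
                ┃                             
                ┃                             
                ┃                             
                ┃                             
                ┃                             
                ┃                             
                ┃                             
                ┃                             
                ┃                             
                ┃                             
━━━━━━━━━━━━━━━━┛                             
                                              


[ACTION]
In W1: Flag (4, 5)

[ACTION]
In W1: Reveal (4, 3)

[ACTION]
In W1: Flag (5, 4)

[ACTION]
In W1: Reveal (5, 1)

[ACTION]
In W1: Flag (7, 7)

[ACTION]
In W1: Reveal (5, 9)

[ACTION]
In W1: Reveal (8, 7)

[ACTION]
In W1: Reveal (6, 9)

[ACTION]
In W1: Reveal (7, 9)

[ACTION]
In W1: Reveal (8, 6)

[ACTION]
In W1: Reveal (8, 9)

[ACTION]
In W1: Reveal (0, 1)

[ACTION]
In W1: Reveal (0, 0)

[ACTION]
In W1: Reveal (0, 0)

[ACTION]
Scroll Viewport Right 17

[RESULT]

────────┨                                     
        ┃                                     
        ┃                                     
        ┃                                     
        ┃                                     
        ┃                                     
        ┃                                     
        ┃                                     
        ┃                                     
        ┃                                     
        ┃                                     
        ┃                                     
━━━━━━━━┛                                     
                                              


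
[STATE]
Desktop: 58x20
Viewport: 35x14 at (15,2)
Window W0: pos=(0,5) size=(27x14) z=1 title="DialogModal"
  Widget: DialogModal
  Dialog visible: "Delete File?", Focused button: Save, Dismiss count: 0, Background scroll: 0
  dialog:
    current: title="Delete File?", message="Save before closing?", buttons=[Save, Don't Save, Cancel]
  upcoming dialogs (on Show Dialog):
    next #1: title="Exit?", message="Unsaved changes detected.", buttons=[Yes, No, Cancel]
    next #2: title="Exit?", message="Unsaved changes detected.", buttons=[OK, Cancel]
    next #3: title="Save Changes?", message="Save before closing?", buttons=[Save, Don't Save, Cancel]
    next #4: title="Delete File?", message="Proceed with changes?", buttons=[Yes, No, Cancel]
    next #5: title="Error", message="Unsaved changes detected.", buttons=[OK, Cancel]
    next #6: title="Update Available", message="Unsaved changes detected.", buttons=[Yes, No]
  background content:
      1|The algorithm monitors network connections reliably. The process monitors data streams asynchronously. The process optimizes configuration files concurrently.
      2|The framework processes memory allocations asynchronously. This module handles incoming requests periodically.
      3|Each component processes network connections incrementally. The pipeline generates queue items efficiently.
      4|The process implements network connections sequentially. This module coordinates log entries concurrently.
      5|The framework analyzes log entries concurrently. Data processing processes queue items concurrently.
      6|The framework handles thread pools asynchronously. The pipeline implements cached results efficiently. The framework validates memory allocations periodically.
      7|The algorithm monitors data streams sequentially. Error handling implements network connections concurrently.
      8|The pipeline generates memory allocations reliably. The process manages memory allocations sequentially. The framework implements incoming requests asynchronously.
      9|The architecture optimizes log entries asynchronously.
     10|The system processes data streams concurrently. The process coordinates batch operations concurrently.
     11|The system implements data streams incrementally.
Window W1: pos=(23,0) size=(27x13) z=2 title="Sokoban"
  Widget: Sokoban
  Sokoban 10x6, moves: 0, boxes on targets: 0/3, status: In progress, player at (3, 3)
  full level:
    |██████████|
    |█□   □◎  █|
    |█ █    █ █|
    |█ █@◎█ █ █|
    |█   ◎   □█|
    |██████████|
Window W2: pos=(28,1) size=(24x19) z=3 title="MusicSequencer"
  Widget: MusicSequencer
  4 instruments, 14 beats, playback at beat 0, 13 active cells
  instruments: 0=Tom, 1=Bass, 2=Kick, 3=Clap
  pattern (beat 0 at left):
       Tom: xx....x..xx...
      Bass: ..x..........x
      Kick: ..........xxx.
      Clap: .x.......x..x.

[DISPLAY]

        ┠────┃ MusicSequencer      
        ┃████┠─────────────────────
        ┃█□  ┃     ▼1234567890123  
━━━━━━━━┃█ █ ┃  Tom██····█··██···  
        ┃█ █@┃ Bass··█··········█  
────────┃█   ┃ Kick··········███·  
monitors┃████┃ Clap·█·······█··█·  
processe┃Move┃                     
────────┃    ┃                     
File?   ┃    ┃                     
 closing┗━━━━┃                     
't Save │hr┃ ┃                     
────────┘da┃ ┃                     
enerates me┃ ┃                     


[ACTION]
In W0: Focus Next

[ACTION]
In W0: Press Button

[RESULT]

        ┠────┃ MusicSequencer      
        ┃████┠─────────────────────
        ┃█□  ┃     ▼1234567890123  
━━━━━━━━┃█ █ ┃  Tom██····█··██···  
        ┃█ █@┃ Bass··█··········█  
────────┃█   ┃ Kick··········███·  
monitors┃████┃ Clap·█·······█··█·  
processe┃Move┃                     
 process┃    ┃                     
plements┃    ┃                     
analyzes┗━━━━┃                     
handles thr┃ ┃                     
monitors da┃ ┃                     
enerates me┃ ┃                     


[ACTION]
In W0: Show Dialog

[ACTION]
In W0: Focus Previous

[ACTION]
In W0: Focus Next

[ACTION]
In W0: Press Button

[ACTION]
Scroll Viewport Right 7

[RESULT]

 ┠────┃ MusicSequencer       ┃     
 ┃████┠──────────────────────┨     
 ┃█□  ┃     ▼1234567890123   ┃     
━┃█ █ ┃  Tom██····█··██···   ┃     
 ┃█ █@┃ Bass··█··········█   ┃     
─┃█   ┃ Kick··········███·   ┃     
s┃████┃ Clap·█·······█··█·   ┃     
e┃Move┃                      ┃     
s┃    ┃                      ┃     
s┃    ┃                      ┃     
s┗━━━━┃                      ┃     
 thr┃ ┃                      ┃     
s da┃ ┃                      ┃     
s me┃ ┃                      ┃     


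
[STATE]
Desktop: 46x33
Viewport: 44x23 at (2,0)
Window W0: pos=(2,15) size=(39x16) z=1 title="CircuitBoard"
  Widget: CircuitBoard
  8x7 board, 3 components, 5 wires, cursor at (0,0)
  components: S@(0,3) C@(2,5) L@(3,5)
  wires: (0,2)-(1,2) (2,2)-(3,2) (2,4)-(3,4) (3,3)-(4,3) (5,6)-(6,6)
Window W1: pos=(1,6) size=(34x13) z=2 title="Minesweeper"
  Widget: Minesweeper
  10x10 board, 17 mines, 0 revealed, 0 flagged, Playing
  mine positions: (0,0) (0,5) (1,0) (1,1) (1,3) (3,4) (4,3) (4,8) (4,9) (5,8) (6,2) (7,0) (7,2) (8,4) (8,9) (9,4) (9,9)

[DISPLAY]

                                            
                                            
                                            
                                            
                                            
                                            
━━━━━━━━━━━━━━━━━━━━━━━━━━━━━━━━┓           
 Minesweeper                    ┃           
────────────────────────────────┨           
■■■■■■■■■■                      ┃           
■■■■■■■■■■                      ┃           
■■■■■■■■■■                      ┃           
■■■■■■■■■■                      ┃           
■■■■■■■■■■                      ┃           
■■■■■■■■■■                      ┃           
■■■■■■■■■■                      ┃━━━━━┓     
■■■■■■■■■■                      ┃     ┃     
■■■■■■■■■■                      ┃─────┨     
━━━━━━━━━━━━━━━━━━━━━━━━━━━━━━━━┛     ┃     
┃0  [.]      ·   S                    ┃     
┃            │                        ┃     
┃1           ·                        ┃     
┃                                     ┃     


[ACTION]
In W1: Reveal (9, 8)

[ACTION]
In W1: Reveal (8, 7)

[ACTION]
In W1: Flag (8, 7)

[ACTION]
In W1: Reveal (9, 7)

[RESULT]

                                            
                                            
                                            
                                            
                                            
                                            
━━━━━━━━━━━━━━━━━━━━━━━━━━━━━━━━┓           
 Minesweeper                    ┃           
────────────────────────────────┨           
■■■■■■1                         ┃           
■■■■■11                         ┃           
■■■■■1                          ┃           
■■■■■1 122                      ┃           
■■■■21 2■■                      ┃           
■■■21  2■■                      ┃           
■■■2   11■                      ┃━━━━━┓     
■■■311  1■                      ┃     ┃     
■■■■■2  2■                      ┃─────┨     
━━━━━━━━━━━━━━━━━━━━━━━━━━━━━━━━┛     ┃     
┃0  [.]      ·   S                    ┃     
┃            │                        ┃     
┃1           ·                        ┃     
┃                                     ┃     


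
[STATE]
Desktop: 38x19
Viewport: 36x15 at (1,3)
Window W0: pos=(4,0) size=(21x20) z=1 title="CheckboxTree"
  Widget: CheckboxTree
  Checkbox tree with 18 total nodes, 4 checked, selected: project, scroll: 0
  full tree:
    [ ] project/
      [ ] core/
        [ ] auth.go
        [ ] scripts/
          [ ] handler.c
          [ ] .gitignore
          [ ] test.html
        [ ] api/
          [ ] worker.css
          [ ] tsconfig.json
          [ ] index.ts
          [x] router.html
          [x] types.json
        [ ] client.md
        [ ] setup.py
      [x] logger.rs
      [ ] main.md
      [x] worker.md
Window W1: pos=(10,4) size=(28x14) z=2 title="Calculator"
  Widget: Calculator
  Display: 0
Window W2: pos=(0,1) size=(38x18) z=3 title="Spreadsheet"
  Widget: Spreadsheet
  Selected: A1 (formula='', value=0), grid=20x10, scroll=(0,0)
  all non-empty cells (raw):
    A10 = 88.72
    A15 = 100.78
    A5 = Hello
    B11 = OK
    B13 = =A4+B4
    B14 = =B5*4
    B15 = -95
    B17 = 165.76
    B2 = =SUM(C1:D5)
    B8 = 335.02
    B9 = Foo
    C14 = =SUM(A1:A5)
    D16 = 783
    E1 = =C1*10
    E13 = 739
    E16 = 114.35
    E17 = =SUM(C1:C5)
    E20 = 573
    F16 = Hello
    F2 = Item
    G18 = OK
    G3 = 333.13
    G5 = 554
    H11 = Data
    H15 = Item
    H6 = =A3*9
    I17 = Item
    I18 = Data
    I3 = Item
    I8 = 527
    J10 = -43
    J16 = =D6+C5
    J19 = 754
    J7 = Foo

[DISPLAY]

────────────────────────────────────
A1:                                 
       A       B       C       D    
------------------------------------
  1      [0]       0       0       0
  2        0       0       0       0
  3        0       0       0       0
  4        0       0       0       0
  5 Hello          0       0       0
  6        0       0       0       0
  7        0       0       0       0
  8        0  335.02       0       0
  9        0Foo            0       0
 10    88.72       0       0       0
 11        0OK             0       0


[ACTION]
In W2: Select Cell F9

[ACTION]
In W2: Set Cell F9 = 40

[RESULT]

────────────────────────────────────
F9: 40                              
       A       B       C       D    
------------------------------------
  1        0       0       0       0
  2        0       0       0       0
  3        0       0       0       0
  4        0       0       0       0
  5 Hello          0       0       0
  6        0       0       0       0
  7        0       0       0       0
  8        0  335.02       0       0
  9        0Foo            0       0
 10    88.72       0       0       0
 11        0OK             0       0
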